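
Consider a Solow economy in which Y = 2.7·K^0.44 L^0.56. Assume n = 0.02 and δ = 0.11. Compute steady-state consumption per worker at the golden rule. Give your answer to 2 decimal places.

c_gold ≈ 8.60

n + δ = 0.02 + 0.11 = 0.13.
Maximizing c = f(k) − (n+δ)·k gives f'(k) = n+δ, i.e. 0.44·2.7·k^(0.44−1) = 0.13, so k_gold = (0.44·2.7/0.13)^(1/0.56) ≈ 51.9810.
y_gold = 2.7·51.9810^0.44 ≈ 15.3580.
c_gold = y_gold − (n+δ)·k_gold = 15.3580 − 0.13·51.9810 ≈ 8.6005.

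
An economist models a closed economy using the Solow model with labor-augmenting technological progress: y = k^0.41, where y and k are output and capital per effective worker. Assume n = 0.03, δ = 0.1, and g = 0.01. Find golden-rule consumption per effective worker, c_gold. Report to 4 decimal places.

n + g + δ = 0.03 + 0.01 + 0.1 = 0.14.
Setting f'(k) = n+g+δ gives 0.41·k^(0.41−1) = 0.14, hence k_gold = (0.41/0.14)^(1/0.59) ≈ 6.1793.
y_gold = 6.1793^0.41 ≈ 2.1100.
c_gold = y_gold − (n+g+δ)·k_gold = 2.1100 − 0.14·6.1793 ≈ 1.2449.

c_gold ≈ 1.2449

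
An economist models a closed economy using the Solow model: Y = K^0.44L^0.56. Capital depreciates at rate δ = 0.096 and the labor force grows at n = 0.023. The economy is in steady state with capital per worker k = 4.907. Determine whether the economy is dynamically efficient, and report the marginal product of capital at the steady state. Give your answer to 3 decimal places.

n + δ = 0.023 + 0.096 = 0.119.
MPK = 0.44·k^(0.44−1) = 0.44·4.907^(-0.56) ≈ 0.1805.
MPK > 0.119, so the economy is dynamically efficient (under-saving).

dynamically efficient; MPK ≈ 0.181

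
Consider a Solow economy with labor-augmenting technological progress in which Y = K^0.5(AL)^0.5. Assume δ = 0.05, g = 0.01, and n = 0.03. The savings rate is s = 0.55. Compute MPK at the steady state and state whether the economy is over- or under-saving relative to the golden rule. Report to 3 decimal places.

over-saving; MPK ≈ 0.082

Capital per effective worker breaks even when investment replaces (n + g + δ)·k; here n + g + δ = 0.09.
Steady-state k*: s·k^0.5 = 0.09·k gives k* = (0.55/0.09)^(1/0.5) ≈ 37.3457.
MPK = 0.5·37.3457^(-0.5) ≈ 0.0818.
MPK < n+g+δ = 0.09, so the economy is dynamically inefficient (over-saving).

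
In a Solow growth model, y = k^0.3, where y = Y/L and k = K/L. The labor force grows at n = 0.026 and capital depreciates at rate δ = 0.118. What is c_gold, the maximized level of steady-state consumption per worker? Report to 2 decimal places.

Capital per worker breaks even when investment replaces (n + δ)·k; here n + δ = 0.144.
Maximizing c = f(k) − (n+δ)·k gives f'(k) = n+δ, i.e. 0.3·k^(0.3−1) = 0.144, so k_gold = (0.3/0.144)^(1/0.7) ≈ 2.8534.
y_gold = 2.8534^0.3 ≈ 1.3697.
c_gold = y_gold − (n+δ)·k_gold = 1.3697 − 0.144·2.8534 ≈ 0.9588.

c_gold ≈ 0.96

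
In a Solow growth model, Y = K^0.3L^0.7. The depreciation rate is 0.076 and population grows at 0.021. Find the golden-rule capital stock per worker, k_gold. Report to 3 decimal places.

k_gold ≈ 5.018

n + δ = 0.021 + 0.076 = 0.097.
At the golden rule the marginal product of capital equals n+δ: 0.3·k^(0.3−1) = 0.097. Solving, k_gold = (0.3/0.097)^(1/0.7) ≈ 5.0176.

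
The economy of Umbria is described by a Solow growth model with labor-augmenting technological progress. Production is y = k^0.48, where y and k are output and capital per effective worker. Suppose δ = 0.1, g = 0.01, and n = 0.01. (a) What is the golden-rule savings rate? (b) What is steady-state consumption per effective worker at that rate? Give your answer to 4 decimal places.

(a) s_gold = 0.4800; (b) c_gold ≈ 1.8696

Break-even investment rate: n + g + δ = 0.01 + 0.01 + 0.1 = 0.12.
For Cobb-Douglas, s_gold equals capital's share: s_gold = 0.48.
At the golden rule the marginal product of capital equals n+g+δ: 0.48·k^(0.48−1) = 0.12. Solving, k_gold = (0.48/0.12)^(1/0.52) ≈ 14.3816.
y_gold = 14.3816^0.48 ≈ 3.5954; c_gold = (1−0.48)·y_gold ≈ 1.8696.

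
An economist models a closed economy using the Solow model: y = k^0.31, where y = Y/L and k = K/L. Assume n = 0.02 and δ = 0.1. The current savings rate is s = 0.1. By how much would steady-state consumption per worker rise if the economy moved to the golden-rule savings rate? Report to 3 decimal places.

Δc ≈ 0.228

The effective depreciation rate is n + δ = 0.02 + 0.1 = 0.12.
Current steady state (s = 0.1): k* = (0.1/0.12)^(1/0.69) ≈ 0.7678, y* = 0.7678^0.31 ≈ 0.9214, c* = (1−0.1)·0.9214 ≈ 0.8292.
At the golden rule the marginal product of capital equals n+δ: 0.31·k^(0.31−1) = 0.12. Solving, k_gold = (0.31/0.12)^(1/0.69) ≈ 3.9570.
y_gold = 3.9570^0.31 ≈ 1.5317, c_gold = y_gold − 0.12·k_gold ≈ 1.0569.
Gain: Δc = 1.0569 − 0.8292 ≈ 0.2277.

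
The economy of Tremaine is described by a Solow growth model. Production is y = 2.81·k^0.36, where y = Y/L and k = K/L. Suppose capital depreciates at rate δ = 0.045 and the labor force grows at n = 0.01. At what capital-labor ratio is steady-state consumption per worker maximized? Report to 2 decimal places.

k_gold ≈ 94.63

Break-even investment rate: n + δ = 0.01 + 0.045 = 0.055.
Golden rule sets MPK = n+δ: 0.36·2.81·k^(0.36−1) = 0.055, so k_gold = (0.36·2.81/0.055)^(1/0.64) ≈ 94.6258.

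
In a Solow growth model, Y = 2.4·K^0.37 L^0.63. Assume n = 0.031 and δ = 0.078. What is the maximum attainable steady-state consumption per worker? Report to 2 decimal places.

c_gold ≈ 5.18

n + δ = 0.031 + 0.078 = 0.109.
Golden rule sets MPK = n+δ: 0.37·2.4·k^(0.37−1) = 0.109, so k_gold = (0.37·2.4/0.109)^(1/0.63) ≈ 27.9261.
y_gold = 2.4·27.9261^0.37 ≈ 8.2269.
c_gold = y_gold − (n+δ)·k_gold = 8.2269 − 0.109·27.9261 ≈ 5.1829.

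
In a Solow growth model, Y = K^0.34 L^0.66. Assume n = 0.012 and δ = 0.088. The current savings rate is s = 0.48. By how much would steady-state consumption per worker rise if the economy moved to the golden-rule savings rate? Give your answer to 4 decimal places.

Δc ≈ 0.0731

Break-even investment rate: n + δ = 0.012 + 0.088 = 0.1.
Current steady state (s = 0.48): k* = (0.48/0.1)^(1/0.66) ≈ 10.7692, y* = 10.7692^0.34 ≈ 2.2436, c* = (1−0.48)·2.2436 ≈ 1.1667.
At the golden rule the marginal product of capital equals n+δ: 0.34·k^(0.34−1) = 0.1. Solving, k_gold = (0.34/0.1)^(1/0.66) ≈ 6.3866.
y_gold = 6.3866^0.34 ≈ 1.8784, c_gold = y_gold − 0.1·k_gold ≈ 1.2398.
Gain: Δc = 1.2398 − 1.1667 ≈ 0.0731.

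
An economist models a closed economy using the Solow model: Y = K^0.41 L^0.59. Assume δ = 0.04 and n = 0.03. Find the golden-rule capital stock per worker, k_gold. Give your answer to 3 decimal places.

The effective depreciation rate is n + δ = 0.03 + 0.04 = 0.07.
Maximizing c = f(k) − (n+δ)·k gives f'(k) = n+δ, i.e. 0.41·k^(0.41−1) = 0.07, so k_gold = (0.41/0.07)^(1/0.59) ≈ 20.0061.

k_gold ≈ 20.006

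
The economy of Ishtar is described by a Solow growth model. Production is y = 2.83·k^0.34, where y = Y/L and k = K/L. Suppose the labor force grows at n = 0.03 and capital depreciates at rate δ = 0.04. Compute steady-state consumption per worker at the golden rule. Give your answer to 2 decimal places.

c_gold ≈ 7.21

n + δ = 0.03 + 0.04 = 0.07.
Maximizing c = f(k) − (n+δ)·k gives f'(k) = n+δ, i.e. 0.34·2.83·k^(0.34−1) = 0.07, so k_gold = (0.34·2.83/0.07)^(1/0.66) ≈ 53.0269.
y_gold = 2.83·53.0269^0.34 ≈ 10.9173.
c_gold = y_gold − (n+δ)·k_gold = 10.9173 − 0.07·53.0269 ≈ 7.2054.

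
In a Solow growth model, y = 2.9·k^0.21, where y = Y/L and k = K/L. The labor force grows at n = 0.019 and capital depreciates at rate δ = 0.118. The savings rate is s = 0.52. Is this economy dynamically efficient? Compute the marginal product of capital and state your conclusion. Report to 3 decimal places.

dynamically inefficient; MPK ≈ 0.055

n + δ = 0.019 + 0.118 = 0.137.
Steady-state k*: s·A·k^0.21 = 0.137·k gives k* = (0.52·2.9/0.137)^(1/0.79) ≈ 20.8249.
MPK = 0.21·2.9·20.8249^(-0.79) ≈ 0.0553.
MPK < n+δ = 0.137, so the economy is dynamically inefficient (over-saving).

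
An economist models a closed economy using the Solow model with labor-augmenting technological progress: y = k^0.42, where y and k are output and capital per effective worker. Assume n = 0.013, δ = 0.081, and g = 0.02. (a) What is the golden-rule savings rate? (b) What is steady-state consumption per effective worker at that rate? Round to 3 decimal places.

Capital per effective worker breaks even when investment replaces (n + g + δ)·k; here n + g + δ = 0.114.
For Cobb-Douglas, s_gold equals capital's share: s_gold = 0.42.
Maximizing c = f(k) − (n+g+δ)·k gives f'(k) = n+g+δ, i.e. 0.42·k^(0.42−1) = 0.114, so k_gold = (0.42/0.114)^(1/0.58) ≈ 9.4723.
y_gold = 9.4723^0.42 ≈ 2.5711; c_gold = (1−0.42)·y_gold ≈ 1.4912.

(a) s_gold = 0.420; (b) c_gold ≈ 1.491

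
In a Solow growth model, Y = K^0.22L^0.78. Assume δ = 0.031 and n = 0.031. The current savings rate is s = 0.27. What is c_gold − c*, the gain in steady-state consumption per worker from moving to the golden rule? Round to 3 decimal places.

Δc ≈ 0.009

Break-even investment rate: n + δ = 0.031 + 0.031 = 0.062.
Current steady state (s = 0.27): k* = (0.27/0.062)^(1/0.78) ≈ 6.5947, y* = 6.5947^0.22 ≈ 1.5143, c* = (1−0.27)·1.5143 ≈ 1.1055.
Setting f'(k) = n+δ gives 0.22·k^(0.22−1) = 0.062, hence k_gold = (0.22/0.062)^(1/0.78) ≈ 5.0719.
y_gold = 5.0719^0.22 ≈ 1.4293, c_gold = y_gold − 0.062·k_gold ≈ 1.1149.
Gain: Δc = 1.1149 − 1.1055 ≈ 0.0094.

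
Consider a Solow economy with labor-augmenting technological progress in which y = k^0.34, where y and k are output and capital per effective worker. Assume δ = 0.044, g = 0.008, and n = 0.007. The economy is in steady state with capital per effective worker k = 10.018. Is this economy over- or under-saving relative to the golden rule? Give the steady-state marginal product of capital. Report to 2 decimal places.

under-saving; MPK ≈ 0.07

n + g + δ = 0.007 + 0.008 + 0.044 = 0.059.
MPK = 0.34·k^(0.34−1) = 0.34·10.018^(-0.66) ≈ 0.0743.
MPK > 0.059, so the economy is dynamically efficient (under-saving).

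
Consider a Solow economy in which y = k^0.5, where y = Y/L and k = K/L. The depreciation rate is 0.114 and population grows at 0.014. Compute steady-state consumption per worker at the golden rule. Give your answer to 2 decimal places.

Capital per worker breaks even when investment replaces (n + δ)·k; here n + δ = 0.128.
Golden rule sets MPK = n+δ: 0.5·k^(0.5−1) = 0.128, so k_gold = (0.5/0.128)^(1/0.5) ≈ 15.2588.
y_gold = 15.2588^0.5 ≈ 3.9062.
c_gold = y_gold − (n+δ)·k_gold = 3.9062 − 0.128·15.2588 ≈ 1.9531.

c_gold ≈ 1.95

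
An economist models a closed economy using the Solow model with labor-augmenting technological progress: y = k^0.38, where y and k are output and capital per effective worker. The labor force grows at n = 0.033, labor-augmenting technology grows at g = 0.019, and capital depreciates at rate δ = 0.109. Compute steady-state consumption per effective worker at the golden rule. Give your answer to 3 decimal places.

Break-even investment rate: n + g + δ = 0.033 + 0.019 + 0.109 = 0.161.
Maximizing c = f(k) − (n+g+δ)·k gives f'(k) = n+g+δ, i.e. 0.38·k^(0.38−1) = 0.161, so k_gold = (0.38/0.161)^(1/0.62) ≈ 3.9953.
y_gold = 3.9953^0.38 ≈ 1.6927.
c_gold = y_gold − (n+g+δ)·k_gold = 1.6927 − 0.161·3.9953 ≈ 1.0495.

c_gold ≈ 1.049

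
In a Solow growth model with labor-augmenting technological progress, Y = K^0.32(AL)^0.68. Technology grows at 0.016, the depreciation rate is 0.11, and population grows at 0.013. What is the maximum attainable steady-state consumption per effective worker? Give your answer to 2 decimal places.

n + g + δ = 0.013 + 0.016 + 0.11 = 0.139.
Maximizing c = f(k) − (n+g+δ)·k gives f'(k) = n+g+δ, i.e. 0.32·k^(0.32−1) = 0.139, so k_gold = (0.32/0.139)^(1/0.68) ≈ 3.4084.
y_gold = 3.4084^0.32 ≈ 1.4805.
c_gold = y_gold − (n+g+δ)·k_gold = 1.4805 − 0.139·3.4084 ≈ 1.0068.

c_gold ≈ 1.01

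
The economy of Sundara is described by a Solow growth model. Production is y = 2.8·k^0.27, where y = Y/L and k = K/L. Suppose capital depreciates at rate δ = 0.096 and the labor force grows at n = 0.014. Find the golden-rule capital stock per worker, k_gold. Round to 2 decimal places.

k_gold ≈ 14.02

Capital per worker breaks even when investment replaces (n + δ)·k; here n + δ = 0.11.
Setting f'(k) = n+δ gives 0.27·2.8·k^(0.27−1) = 0.11, hence k_gold = (0.27·2.8/0.11)^(1/0.73) ≈ 14.0201.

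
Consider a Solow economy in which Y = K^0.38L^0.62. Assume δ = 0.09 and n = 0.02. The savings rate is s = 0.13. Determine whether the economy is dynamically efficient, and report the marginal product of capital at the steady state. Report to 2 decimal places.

Capital per worker breaks even when investment replaces (n + δ)·k; here n + δ = 0.11.
Steady-state k*: s·k^0.38 = 0.11·k gives k* = (0.13/0.11)^(1/0.62) ≈ 1.3092.
MPK = 0.38·1.3092^(-0.62) ≈ 0.3215.
MPK > n+δ = 0.11, so the economy is dynamically efficient (under-saving).

dynamically efficient; MPK ≈ 0.32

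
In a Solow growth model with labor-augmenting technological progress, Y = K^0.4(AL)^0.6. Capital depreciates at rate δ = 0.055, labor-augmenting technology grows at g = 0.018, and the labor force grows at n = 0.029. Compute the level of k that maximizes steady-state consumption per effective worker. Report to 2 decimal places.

k_gold ≈ 9.75

Capital per effective worker breaks even when investment replaces (n + g + δ)·k; here n + g + δ = 0.102.
At the golden rule the marginal product of capital equals n+g+δ: 0.4·k^(0.4−1) = 0.102. Solving, k_gold = (0.4/0.102)^(1/0.6) ≈ 9.7521.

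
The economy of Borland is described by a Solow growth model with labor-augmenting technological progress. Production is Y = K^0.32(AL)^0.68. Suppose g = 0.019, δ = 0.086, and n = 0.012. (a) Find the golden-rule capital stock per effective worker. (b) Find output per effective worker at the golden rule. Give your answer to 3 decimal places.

(a) k_gold ≈ 4.391; (b) y_gold ≈ 1.606

Capital per effective worker breaks even when investment replaces (n + g + δ)·k; here n + g + δ = 0.117.
Maximizing c = f(k) − (n+g+δ)·k gives f'(k) = n+g+δ, i.e. 0.32·k^(0.32−1) = 0.117, so k_gold = (0.32/0.117)^(1/0.68) ≈ 4.3913.
y_gold = 4.3913^0.32 ≈ 1.6056.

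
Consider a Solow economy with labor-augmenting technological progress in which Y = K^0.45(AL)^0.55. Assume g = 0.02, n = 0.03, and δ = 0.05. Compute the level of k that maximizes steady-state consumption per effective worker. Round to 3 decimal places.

k_gold ≈ 15.405

Capital per effective worker breaks even when investment replaces (n + g + δ)·k; here n + g + δ = 0.1.
Setting f'(k) = n+g+δ gives 0.45·k^(0.45−1) = 0.1, hence k_gold = (0.45/0.1)^(1/0.55) ≈ 15.4049.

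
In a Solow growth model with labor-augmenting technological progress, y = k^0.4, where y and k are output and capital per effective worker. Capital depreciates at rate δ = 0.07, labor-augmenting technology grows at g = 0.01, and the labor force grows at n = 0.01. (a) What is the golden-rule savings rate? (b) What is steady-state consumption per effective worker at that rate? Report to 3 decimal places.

(a) s_gold = 0.400; (b) c_gold ≈ 1.622

Capital per effective worker breaks even when investment replaces (n + g + δ)·k; here n + g + δ = 0.09.
For Cobb-Douglas, s_gold equals capital's share: s_gold = 0.4.
Setting f'(k) = n+g+δ gives 0.4·k^(0.4−1) = 0.09, hence k_gold = (0.4/0.09)^(1/0.6) ≈ 12.0142.
y_gold = 12.0142^0.4 ≈ 2.7032; c_gold = (1−0.4)·y_gold ≈ 1.6219.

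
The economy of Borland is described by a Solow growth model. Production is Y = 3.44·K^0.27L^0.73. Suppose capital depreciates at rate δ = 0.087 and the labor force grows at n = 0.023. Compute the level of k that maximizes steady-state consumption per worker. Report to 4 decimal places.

The effective depreciation rate is n + δ = 0.023 + 0.087 = 0.11.
Golden rule sets MPK = n+δ: 0.27·3.44·k^(0.27−1) = 0.11, so k_gold = (0.27·3.44/0.11)^(1/0.73) ≈ 18.5874.

k_gold ≈ 18.5874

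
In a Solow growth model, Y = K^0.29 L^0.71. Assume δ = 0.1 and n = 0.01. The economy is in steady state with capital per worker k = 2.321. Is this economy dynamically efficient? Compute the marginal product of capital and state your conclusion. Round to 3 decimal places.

dynamically efficient; MPK ≈ 0.160

The effective depreciation rate is n + δ = 0.01 + 0.1 = 0.11.
MPK = 0.29·k^(0.29−1) = 0.29·2.321^(-0.71) ≈ 0.1595.
MPK > 0.11, so the economy is dynamically efficient (under-saving).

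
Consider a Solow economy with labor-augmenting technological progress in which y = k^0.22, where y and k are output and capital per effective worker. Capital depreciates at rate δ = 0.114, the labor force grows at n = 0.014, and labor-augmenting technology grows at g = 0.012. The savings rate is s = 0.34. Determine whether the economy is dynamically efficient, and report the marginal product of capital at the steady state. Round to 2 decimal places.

Break-even investment rate: n + g + δ = 0.014 + 0.012 + 0.114 = 0.14.
Steady-state k*: s·k^0.22 = 0.14·k gives k* = (0.34/0.14)^(1/0.78) ≈ 3.1192.
MPK = 0.22·3.1192^(-0.78) ≈ 0.0906.
MPK < n+g+δ = 0.14, so the economy is dynamically inefficient (over-saving).

dynamically inefficient; MPK ≈ 0.09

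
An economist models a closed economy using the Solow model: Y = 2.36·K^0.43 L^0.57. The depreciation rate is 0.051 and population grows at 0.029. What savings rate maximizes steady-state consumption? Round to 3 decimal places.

s_gold = 0.430

n + δ = 0.029 + 0.051 = 0.08.
At the golden rule MPK = n+δ, and in any Cobb-Douglas steady state s = (n+δ)·k/y = MPK·k/y = capital's share 0.43.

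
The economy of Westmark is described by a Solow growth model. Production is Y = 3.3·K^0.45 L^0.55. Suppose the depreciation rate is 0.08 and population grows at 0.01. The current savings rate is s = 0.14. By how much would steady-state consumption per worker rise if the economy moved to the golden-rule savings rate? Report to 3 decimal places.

Capital per worker breaks even when investment replaces (n + δ)·k; here n + δ = 0.09.
Current steady state (s = 0.14): k* = (0.14·3.3/0.09)^(1/0.55) ≈ 19.5720, y* = 3.3·19.5720^0.45 ≈ 12.5820, c* = (1−0.14)·12.5820 ≈ 10.8205.
Golden rule sets MPK = n+δ: 0.45·3.3·k^(0.45−1) = 0.09, so k_gold = (0.45·3.3/0.09)^(1/0.55) ≈ 163.5337.
y_gold = 3.3·163.5337^0.45 ≈ 32.7067, c_gold = y_gold − 0.09·k_gold ≈ 17.9887.
Gain: Δc = 17.9887 − 10.8205 ≈ 7.1682.

Δc ≈ 7.168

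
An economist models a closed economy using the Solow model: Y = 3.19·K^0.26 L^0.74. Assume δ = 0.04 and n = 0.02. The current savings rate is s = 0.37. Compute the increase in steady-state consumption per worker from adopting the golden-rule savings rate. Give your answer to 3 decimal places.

Δc ≈ 0.216

The effective depreciation rate is n + δ = 0.02 + 0.04 = 0.06.
Current steady state (s = 0.37): k* = (0.37·3.19/0.06)^(1/0.74) ≈ 56.0317, y* = 3.19·56.0317^0.26 ≈ 9.0862, c* = (1−0.37)·9.0862 ≈ 5.7243.
Maximizing c = f(k) − (n+δ)·k gives f'(k) = n+δ, i.e. 0.26·3.19·k^(0.26−1) = 0.06, so k_gold = (0.26·3.19/0.06)^(1/0.74) ≈ 34.7831.
y_gold = 3.19·34.7831^0.26 ≈ 8.0269, c_gold = y_gold − 0.06·k_gold ≈ 5.9399.
Gain: Δc = 5.9399 − 5.7243 ≈ 0.2156.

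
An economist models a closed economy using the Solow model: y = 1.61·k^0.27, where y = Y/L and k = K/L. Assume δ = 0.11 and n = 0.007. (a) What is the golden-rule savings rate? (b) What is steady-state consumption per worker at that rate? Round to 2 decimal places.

n + δ = 0.007 + 0.11 = 0.117.
For Cobb-Douglas, s_gold equals capital's share: s_gold = 0.27.
Golden rule sets MPK = n+δ: 0.27·1.61·k^(0.27−1) = 0.117, so k_gold = (0.27·1.61/0.117)^(1/0.73) ≈ 6.0371.
y_gold = 1.61·6.0371^0.27 ≈ 2.6161; c_gold = (1−0.27)·y_gold ≈ 1.9097.

(a) s_gold = 0.27; (b) c_gold ≈ 1.91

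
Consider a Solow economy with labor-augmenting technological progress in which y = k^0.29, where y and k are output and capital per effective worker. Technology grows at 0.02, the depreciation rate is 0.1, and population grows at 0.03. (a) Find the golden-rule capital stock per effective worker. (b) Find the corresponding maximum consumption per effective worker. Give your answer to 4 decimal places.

n + g + δ = 0.03 + 0.02 + 0.1 = 0.15.
At the golden rule the marginal product of capital equals n+g+δ: 0.29·k^(0.29−1) = 0.15. Solving, k_gold = (0.29/0.15)^(1/0.71) ≈ 2.5307.
y_gold = 2.5307^0.29 ≈ 1.3090; c_gold = y_gold − 0.15·k_gold ≈ 0.9294.

(a) k_gold ≈ 2.5307; (b) c_gold ≈ 0.9294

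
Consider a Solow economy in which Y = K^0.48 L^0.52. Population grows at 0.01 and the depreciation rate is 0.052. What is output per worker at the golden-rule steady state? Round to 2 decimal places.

y_gold ≈ 6.61

Capital per worker breaks even when investment replaces (n + δ)·k; here n + δ = 0.062.
Setting f'(k) = n+δ gives 0.48·k^(0.48−1) = 0.062, hence k_gold = (0.48/0.062)^(1/0.52) ≈ 51.2066.
Output: y_gold = k_gold^0.48 = 51.2066^0.48 ≈ 6.6142.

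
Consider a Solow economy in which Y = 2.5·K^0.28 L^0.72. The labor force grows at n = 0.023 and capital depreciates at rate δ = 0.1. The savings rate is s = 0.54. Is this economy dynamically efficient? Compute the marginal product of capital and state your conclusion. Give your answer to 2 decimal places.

n + δ = 0.023 + 0.1 = 0.123.
Steady-state k*: s·A·k^0.28 = 0.123·k gives k* = (0.54·2.5/0.123)^(1/0.72) ≈ 27.8638.
MPK = 0.28·2.5·27.8638^(-0.72) ≈ 0.0638.
MPK < n+δ = 0.123, so the economy is dynamically inefficient (over-saving).

dynamically inefficient; MPK ≈ 0.06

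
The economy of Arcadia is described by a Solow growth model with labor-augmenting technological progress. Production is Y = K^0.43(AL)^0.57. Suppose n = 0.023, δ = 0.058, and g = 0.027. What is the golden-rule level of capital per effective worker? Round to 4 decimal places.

k_gold ≈ 11.2904

The effective depreciation rate is n + g + δ = 0.023 + 0.027 + 0.058 = 0.108.
Golden rule sets MPK = n+g+δ: 0.43·k^(0.43−1) = 0.108, so k_gold = (0.43/0.108)^(1/0.57) ≈ 11.2904.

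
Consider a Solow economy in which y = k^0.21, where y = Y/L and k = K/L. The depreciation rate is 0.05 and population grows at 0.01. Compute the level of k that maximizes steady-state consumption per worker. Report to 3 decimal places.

The effective depreciation rate is n + δ = 0.01 + 0.05 = 0.06.
At the golden rule the marginal product of capital equals n+δ: 0.21·k^(0.21−1) = 0.06. Solving, k_gold = (0.21/0.06)^(1/0.79) ≈ 4.8831.

k_gold ≈ 4.883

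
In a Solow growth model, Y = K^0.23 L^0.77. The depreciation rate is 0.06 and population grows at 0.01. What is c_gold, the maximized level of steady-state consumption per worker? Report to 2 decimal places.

Capital per worker breaks even when investment replaces (n + δ)·k; here n + δ = 0.07.
Setting f'(k) = n+δ gives 0.23·k^(0.23−1) = 0.07, hence k_gold = (0.23/0.07)^(1/0.77) ≈ 4.6876.
y_gold = 4.6876^0.23 ≈ 1.4267.
c_gold = y_gold − (n+δ)·k_gold = 1.4267 − 0.07·4.6876 ≈ 1.0985.

c_gold ≈ 1.10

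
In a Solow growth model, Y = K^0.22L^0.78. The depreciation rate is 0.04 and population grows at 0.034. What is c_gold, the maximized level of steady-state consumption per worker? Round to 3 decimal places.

c_gold ≈ 1.061

Break-even investment rate: n + δ = 0.034 + 0.04 = 0.074.
At the golden rule the marginal product of capital equals n+δ: 0.22·k^(0.22−1) = 0.074. Solving, k_gold = (0.22/0.074)^(1/0.78) ≈ 4.0425.
y_gold = 4.0425^0.22 ≈ 1.3598.
c_gold = y_gold − (n+δ)·k_gold = 1.3598 − 0.074·4.0425 ≈ 1.0606.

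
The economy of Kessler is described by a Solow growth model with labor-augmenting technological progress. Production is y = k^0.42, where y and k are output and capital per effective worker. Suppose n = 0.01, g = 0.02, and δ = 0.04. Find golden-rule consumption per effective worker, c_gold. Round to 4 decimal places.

c_gold ≈ 2.1228

The effective depreciation rate is n + g + δ = 0.01 + 0.02 + 0.04 = 0.07.
Setting f'(k) = n+g+δ gives 0.42·k^(0.42−1) = 0.07, hence k_gold = (0.42/0.07)^(1/0.58) ≈ 21.9604.
y_gold = 21.9604^0.42 ≈ 3.6601.
c_gold = y_gold − (n+g+δ)·k_gold = 3.6601 − 0.07·21.9604 ≈ 2.1228.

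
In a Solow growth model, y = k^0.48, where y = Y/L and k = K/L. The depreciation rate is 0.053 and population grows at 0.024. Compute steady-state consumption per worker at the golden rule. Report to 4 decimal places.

Capital per worker breaks even when investment replaces (n + δ)·k; here n + δ = 0.077.
At the golden rule the marginal product of capital equals n+δ: 0.48·k^(0.48−1) = 0.077. Solving, k_gold = (0.48/0.077)^(1/0.52) ≈ 33.7572.
y_gold = 33.7572^0.48 ≈ 5.4152.
c_gold = y_gold − (n+δ)·k_gold = 5.4152 − 0.077·33.7572 ≈ 2.8159.

c_gold ≈ 2.8159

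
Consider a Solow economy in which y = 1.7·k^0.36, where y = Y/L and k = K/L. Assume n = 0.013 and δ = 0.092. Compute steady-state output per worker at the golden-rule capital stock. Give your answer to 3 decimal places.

y_gold ≈ 4.582

Capital per worker breaks even when investment replaces (n + δ)·k; here n + δ = 0.105.
Setting f'(k) = n+δ gives 0.36·1.7·k^(0.36−1) = 0.105, hence k_gold = (0.36·1.7/0.105)^(1/0.64) ≈ 15.7105.
Output: y_gold = 1.7·k_gold^0.36 = 1.7·15.7105^0.36 ≈ 4.5822.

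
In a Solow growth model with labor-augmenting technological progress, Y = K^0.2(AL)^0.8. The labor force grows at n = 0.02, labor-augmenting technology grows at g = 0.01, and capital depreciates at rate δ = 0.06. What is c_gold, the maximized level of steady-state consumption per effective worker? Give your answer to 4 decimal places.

c_gold ≈ 0.9768

Break-even investment rate: n + g + δ = 0.02 + 0.01 + 0.06 = 0.09.
Setting f'(k) = n+g+δ gives 0.2·k^(0.2−1) = 0.09, hence k_gold = (0.2/0.09)^(1/0.8) ≈ 2.7132.
y_gold = 2.7132^0.2 ≈ 1.2209.
c_gold = y_gold − (n+g+δ)·k_gold = 1.2209 − 0.09·2.7132 ≈ 0.9768.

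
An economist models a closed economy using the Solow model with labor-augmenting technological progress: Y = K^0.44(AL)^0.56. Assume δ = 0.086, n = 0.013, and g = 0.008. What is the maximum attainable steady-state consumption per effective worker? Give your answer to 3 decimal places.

Capital per effective worker breaks even when investment replaces (n + g + δ)·k; here n + g + δ = 0.107.
Golden rule sets MPK = n+g+δ: 0.44·k^(0.44−1) = 0.107, so k_gold = (0.44/0.107)^(1/0.56) ≈ 12.4897.
y_gold = 12.4897^0.44 ≈ 3.0373.
c_gold = y_gold − (n+g+δ)·k_gold = 3.0373 − 0.107·12.4897 ≈ 1.7009.

c_gold ≈ 1.701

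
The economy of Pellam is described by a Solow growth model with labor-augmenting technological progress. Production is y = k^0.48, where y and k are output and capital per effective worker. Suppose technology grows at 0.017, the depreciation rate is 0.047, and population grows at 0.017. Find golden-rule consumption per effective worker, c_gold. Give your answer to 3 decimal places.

Break-even investment rate: n + g + δ = 0.017 + 0.017 + 0.047 = 0.081.
At the golden rule the marginal product of capital equals n+g+δ: 0.48·k^(0.48−1) = 0.081. Solving, k_gold = (0.48/0.081)^(1/0.52) ≈ 30.6245.
y_gold = 30.6245^0.48 ≈ 5.1679.
c_gold = y_gold − (n+g+δ)·k_gold = 5.1679 − 0.081·30.6245 ≈ 2.6873.

c_gold ≈ 2.687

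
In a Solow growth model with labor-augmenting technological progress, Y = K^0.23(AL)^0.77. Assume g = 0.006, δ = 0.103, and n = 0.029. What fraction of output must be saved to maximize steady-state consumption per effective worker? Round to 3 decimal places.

Break-even investment rate: n + g + δ = 0.029 + 0.006 + 0.103 = 0.138.
At the golden rule MPK = n+g+δ, and in any Cobb-Douglas steady state s = (n+g+δ)·k/y = MPK·k/y = capital's share 0.23.

s_gold = 0.230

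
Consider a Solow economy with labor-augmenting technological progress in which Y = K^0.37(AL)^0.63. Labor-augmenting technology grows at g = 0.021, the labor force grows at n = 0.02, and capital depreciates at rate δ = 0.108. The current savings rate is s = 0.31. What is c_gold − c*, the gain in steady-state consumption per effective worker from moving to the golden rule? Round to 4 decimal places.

Capital per effective worker breaks even when investment replaces (n + g + δ)·k; here n + g + δ = 0.149.
Current steady state (s = 0.31): k* = (0.31/0.149)^(1/0.63) ≈ 3.1992, y* = 3.1992^0.37 ≈ 1.5377, c* = (1−0.31)·1.5377 ≈ 1.0610.
Maximizing c = f(k) − (n+g+δ)·k gives f'(k) = n+g+δ, i.e. 0.37·k^(0.37−1) = 0.149, so k_gold = (0.37/0.149)^(1/0.63) ≈ 4.2365.
y_gold = 4.2365^0.37 ≈ 1.7061, c_gold = y_gold − 0.149·k_gold ≈ 1.0748.
Gain: Δc = 1.0748 − 1.0610 ≈ 0.0138.

Δc ≈ 0.0138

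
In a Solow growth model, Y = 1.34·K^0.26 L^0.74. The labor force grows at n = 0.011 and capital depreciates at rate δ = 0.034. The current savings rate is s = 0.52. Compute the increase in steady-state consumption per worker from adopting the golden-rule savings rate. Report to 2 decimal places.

The effective depreciation rate is n + δ = 0.011 + 0.034 = 0.045.
Current steady state (s = 0.52): k* = (0.52·1.34/0.045)^(1/0.74) ≈ 40.5478, y* = 1.34·40.5478^0.26 ≈ 3.5089, c* = (1−0.52)·3.5089 ≈ 1.6843.
Maximizing c = f(k) − (n+δ)·k gives f'(k) = n+δ, i.e. 0.26·1.34·k^(0.26−1) = 0.045, so k_gold = (0.26·1.34/0.045)^(1/0.74) ≈ 15.8917.
y_gold = 1.34·15.8917^0.26 ≈ 2.7505, c_gold = y_gold − 0.045·k_gold ≈ 2.0354.
Gain: Δc = 2.0354 − 1.6843 ≈ 0.3511.

Δc ≈ 0.35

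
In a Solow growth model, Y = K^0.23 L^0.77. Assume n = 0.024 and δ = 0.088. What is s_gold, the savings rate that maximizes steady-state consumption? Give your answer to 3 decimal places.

n + δ = 0.024 + 0.088 = 0.112.
At the golden rule MPK = n+δ, and in any Cobb-Douglas steady state s = (n+δ)·k/y = MPK·k/y = capital's share 0.23.

s_gold = 0.230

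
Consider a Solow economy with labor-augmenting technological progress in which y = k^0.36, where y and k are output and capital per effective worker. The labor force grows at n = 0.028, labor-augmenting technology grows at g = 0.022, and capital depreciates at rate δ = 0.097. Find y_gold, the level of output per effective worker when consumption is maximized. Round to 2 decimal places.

y_gold ≈ 1.66

The effective depreciation rate is n + g + δ = 0.028 + 0.022 + 0.097 = 0.147.
Golden rule sets MPK = n+g+δ: 0.36·k^(0.36−1) = 0.147, so k_gold = (0.36/0.147)^(1/0.64) ≈ 4.0531.
Output: y_gold = k_gold^0.36 = 4.0531^0.36 ≈ 1.6550.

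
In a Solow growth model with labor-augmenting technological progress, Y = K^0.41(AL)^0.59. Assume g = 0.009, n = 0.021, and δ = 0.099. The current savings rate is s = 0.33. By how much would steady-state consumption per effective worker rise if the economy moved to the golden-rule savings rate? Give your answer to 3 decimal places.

Δc ≈ 0.031

The effective depreciation rate is n + g + δ = 0.021 + 0.009 + 0.099 = 0.129.
Current steady state (s = 0.33): k* = (0.33/0.129)^(1/0.59) ≈ 4.9136, y* = 4.9136^0.41 ≈ 1.9208, c* = (1−0.33)·1.9208 ≈ 1.2869.
Maximizing c = f(k) − (n+g+δ)·k gives f'(k) = n+g+δ, i.e. 0.41·k^(0.41−1) = 0.129, so k_gold = (0.41/0.129)^(1/0.59) ≈ 7.0987.
y_gold = 7.0987^0.41 ≈ 2.2335, c_gold = y_gold − 0.129·k_gold ≈ 1.3178.
Gain: Δc = 1.3178 − 1.2869 ≈ 0.0308.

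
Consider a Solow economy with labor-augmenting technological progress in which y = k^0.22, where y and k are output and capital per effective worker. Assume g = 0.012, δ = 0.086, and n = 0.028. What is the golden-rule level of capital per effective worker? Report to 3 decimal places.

n + g + δ = 0.028 + 0.012 + 0.086 = 0.126.
Golden rule sets MPK = n+g+δ: 0.22·k^(0.22−1) = 0.126, so k_gold = (0.22/0.126)^(1/0.78) ≈ 2.0433.

k_gold ≈ 2.043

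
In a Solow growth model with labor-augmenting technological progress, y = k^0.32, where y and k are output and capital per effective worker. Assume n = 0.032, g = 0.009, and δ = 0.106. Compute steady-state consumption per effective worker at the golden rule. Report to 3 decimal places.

The effective depreciation rate is n + g + δ = 0.032 + 0.009 + 0.106 = 0.147.
At the golden rule the marginal product of capital equals n+g+δ: 0.32·k^(0.32−1) = 0.147. Solving, k_gold = (0.32/0.147)^(1/0.68) ≈ 3.1392.
y_gold = 3.1392^0.32 ≈ 1.4420.
c_gold = y_gold − (n+g+δ)·k_gold = 1.4420 − 0.147·3.1392 ≈ 0.9806.

c_gold ≈ 0.981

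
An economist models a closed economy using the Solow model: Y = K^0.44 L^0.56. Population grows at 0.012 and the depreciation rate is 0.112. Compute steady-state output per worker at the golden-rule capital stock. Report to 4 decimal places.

Capital per worker breaks even when investment replaces (n + δ)·k; here n + δ = 0.124.
Maximizing c = f(k) − (n+δ)·k gives f'(k) = n+δ, i.e. 0.44·k^(0.44−1) = 0.124, so k_gold = (0.44/0.124)^(1/0.56) ≈ 9.5984.
Output: y_gold = k_gold^0.44 = 9.5984^0.44 ≈ 2.7050.

y_gold ≈ 2.7050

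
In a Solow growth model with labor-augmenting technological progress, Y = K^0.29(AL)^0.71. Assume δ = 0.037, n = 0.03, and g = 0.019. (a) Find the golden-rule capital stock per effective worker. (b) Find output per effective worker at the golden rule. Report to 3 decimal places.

n + g + δ = 0.03 + 0.019 + 0.037 = 0.086.
Setting f'(k) = n+g+δ gives 0.29·k^(0.29−1) = 0.086, hence k_gold = (0.29/0.086)^(1/0.71) ≈ 5.5401.
y_gold = 5.5401^0.29 ≈ 1.6429.

(a) k_gold ≈ 5.540; (b) y_gold ≈ 1.643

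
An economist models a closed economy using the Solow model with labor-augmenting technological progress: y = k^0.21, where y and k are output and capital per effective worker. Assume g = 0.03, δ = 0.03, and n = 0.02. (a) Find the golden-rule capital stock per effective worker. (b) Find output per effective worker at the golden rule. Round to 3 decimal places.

n + g + δ = 0.02 + 0.03 + 0.03 = 0.08.
Setting f'(k) = n+g+δ gives 0.21·k^(0.21−1) = 0.08, hence k_gold = (0.21/0.08)^(1/0.79) ≈ 3.3927.
y_gold = 3.3927^0.21 ≈ 1.2925.

(a) k_gold ≈ 3.393; (b) y_gold ≈ 1.292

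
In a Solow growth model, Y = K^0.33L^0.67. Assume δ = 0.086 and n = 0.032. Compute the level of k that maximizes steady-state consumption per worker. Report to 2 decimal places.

Break-even investment rate: n + δ = 0.032 + 0.086 = 0.118.
Setting f'(k) = n+δ gives 0.33·k^(0.33−1) = 0.118, hence k_gold = (0.33/0.118)^(1/0.67) ≈ 4.6410.

k_gold ≈ 4.64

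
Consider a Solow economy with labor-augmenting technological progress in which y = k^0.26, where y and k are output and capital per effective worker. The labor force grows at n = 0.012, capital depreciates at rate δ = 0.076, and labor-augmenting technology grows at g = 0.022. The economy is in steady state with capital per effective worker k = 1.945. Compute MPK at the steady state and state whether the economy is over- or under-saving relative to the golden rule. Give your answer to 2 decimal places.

under-saving; MPK ≈ 0.16

n + g + δ = 0.012 + 0.022 + 0.076 = 0.11.
MPK = 0.26·k^(0.26−1) = 0.26·1.945^(-0.74) ≈ 0.1589.
MPK > 0.11, so the economy is dynamically efficient (under-saving).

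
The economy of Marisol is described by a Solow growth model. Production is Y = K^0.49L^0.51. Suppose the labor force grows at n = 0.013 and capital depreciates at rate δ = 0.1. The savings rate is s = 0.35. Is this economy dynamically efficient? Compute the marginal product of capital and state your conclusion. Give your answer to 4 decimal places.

dynamically efficient; MPK ≈ 0.1582

Capital per worker breaks even when investment replaces (n + δ)·k; here n + δ = 0.113.
Steady-state k*: s·k^0.49 = 0.113·k gives k* = (0.35/0.113)^(1/0.51) ≈ 9.1775.
MPK = 0.49·9.1775^(-0.51) ≈ 0.1582.
MPK > n+δ = 0.113, so the economy is dynamically efficient (under-saving).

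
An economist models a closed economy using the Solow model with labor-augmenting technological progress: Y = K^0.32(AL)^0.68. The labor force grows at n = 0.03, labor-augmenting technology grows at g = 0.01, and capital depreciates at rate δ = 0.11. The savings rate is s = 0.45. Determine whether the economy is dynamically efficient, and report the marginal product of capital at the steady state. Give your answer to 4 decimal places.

n + g + δ = 0.03 + 0.01 + 0.11 = 0.15.
Steady-state k*: s·k^0.32 = 0.15·k gives k* = (0.45/0.15)^(1/0.68) ≈ 5.0309.
MPK = 0.32·5.0309^(-0.68) ≈ 0.1067.
MPK < n+g+δ = 0.15, so the economy is dynamically inefficient (over-saving).

dynamically inefficient; MPK ≈ 0.1067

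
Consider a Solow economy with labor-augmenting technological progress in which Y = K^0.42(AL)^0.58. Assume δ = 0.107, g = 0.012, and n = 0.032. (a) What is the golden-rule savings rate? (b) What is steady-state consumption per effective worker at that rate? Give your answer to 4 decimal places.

(a) s_gold = 0.4200; (b) c_gold ≈ 1.2166

n + g + δ = 0.032 + 0.012 + 0.107 = 0.151.
For Cobb-Douglas, s_gold equals capital's share: s_gold = 0.42.
Maximizing c = f(k) − (n+g+δ)·k gives f'(k) = n+g+δ, i.e. 0.42·k^(0.42−1) = 0.151, so k_gold = (0.42/0.151)^(1/0.58) ≈ 5.8343.
y_gold = 5.8343^0.42 ≈ 2.0976; c_gold = (1−0.42)·y_gold ≈ 1.2166.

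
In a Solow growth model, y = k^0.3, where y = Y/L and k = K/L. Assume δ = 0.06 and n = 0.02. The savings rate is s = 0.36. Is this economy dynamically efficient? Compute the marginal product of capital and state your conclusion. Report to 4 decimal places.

The effective depreciation rate is n + δ = 0.02 + 0.06 = 0.08.
Steady-state k*: s·k^0.3 = 0.08·k gives k* = (0.36/0.08)^(1/0.7) ≈ 8.5736.
MPK = 0.3·8.5736^(-0.7) ≈ 0.0667.
MPK < n+δ = 0.08, so the economy is dynamically inefficient (over-saving).

dynamically inefficient; MPK ≈ 0.0667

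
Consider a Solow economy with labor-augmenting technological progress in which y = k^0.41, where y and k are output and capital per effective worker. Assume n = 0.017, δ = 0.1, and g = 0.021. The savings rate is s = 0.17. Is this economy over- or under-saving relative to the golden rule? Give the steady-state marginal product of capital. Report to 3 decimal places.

under-saving; MPK ≈ 0.333

Capital per effective worker breaks even when investment replaces (n + g + δ)·k; here n + g + δ = 0.138.
Steady-state k*: s·k^0.41 = 0.138·k gives k* = (0.17/0.138)^(1/0.59) ≈ 1.4240.
MPK = 0.41·1.4240^(-0.59) ≈ 0.3328.
MPK > n+g+δ = 0.138, so the economy is dynamically efficient (under-saving).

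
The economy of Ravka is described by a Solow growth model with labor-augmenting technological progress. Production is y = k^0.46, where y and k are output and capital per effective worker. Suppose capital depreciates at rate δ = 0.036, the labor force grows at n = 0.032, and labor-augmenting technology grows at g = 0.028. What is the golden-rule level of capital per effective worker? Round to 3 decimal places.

Capital per effective worker breaks even when investment replaces (n + g + δ)·k; here n + g + δ = 0.096.
Golden rule sets MPK = n+g+δ: 0.46·k^(0.46−1) = 0.096, so k_gold = (0.46/0.096)^(1/0.54) ≈ 18.2037.

k_gold ≈ 18.204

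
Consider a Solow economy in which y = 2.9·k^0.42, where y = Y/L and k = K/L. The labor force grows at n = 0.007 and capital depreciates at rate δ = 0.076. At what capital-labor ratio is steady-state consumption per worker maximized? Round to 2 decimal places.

Break-even investment rate: n + δ = 0.007 + 0.076 = 0.083.
Maximizing c = f(k) − (n+δ)·k gives f'(k) = n+δ, i.e. 0.42·2.9·k^(0.42−1) = 0.083, so k_gold = (0.42·2.9/0.083)^(1/0.58) ≈ 102.6423.

k_gold ≈ 102.64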